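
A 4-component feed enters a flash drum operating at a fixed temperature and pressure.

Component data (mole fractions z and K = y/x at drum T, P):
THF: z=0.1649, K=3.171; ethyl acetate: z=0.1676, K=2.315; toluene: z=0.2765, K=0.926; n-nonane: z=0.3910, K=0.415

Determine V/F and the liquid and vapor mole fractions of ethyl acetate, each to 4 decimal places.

Iterate (Newton) starting at V/F = 0.56:
  V/F = 0.5600: g = -0.07303, g' = -0.5520 → V/F = 0.4277
  V/F = 0.4277: g = 0.00049, g' = -0.5673 → V/F = 0.4286
Converged at V/F = 0.4286.
Compositions from xᵢ = zᵢ/(1+V/F(Kᵢ−1)), yᵢ = Kᵢxᵢ:
  THF: x = 0.0854, y = 0.2709
  ethyl acetate: x = 0.1072, y = 0.2481
  toluene: x = 0.2856, y = 0.2644
  n-nonane: x = 0.5218, y = 0.2166

V/F = 0.4286, x_ethyl acetate = 0.1072, y_ethyl acetate = 0.2481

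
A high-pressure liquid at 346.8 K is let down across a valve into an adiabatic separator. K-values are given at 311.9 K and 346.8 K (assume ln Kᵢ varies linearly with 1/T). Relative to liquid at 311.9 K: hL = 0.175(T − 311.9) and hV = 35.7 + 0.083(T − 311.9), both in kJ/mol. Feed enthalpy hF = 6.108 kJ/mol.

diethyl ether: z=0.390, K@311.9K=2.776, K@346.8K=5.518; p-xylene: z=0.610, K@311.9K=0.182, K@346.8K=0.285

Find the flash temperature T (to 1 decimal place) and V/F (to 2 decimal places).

Adiabatic flash: solve Rachford–Rice at each trial T, then check hF = ψ·hV(T) + (1−ψ)·hL(T).
  T = 311.9 K: K = (2.776, 0.182), RR gives ψ = 0.133, H_out = 4.759 kJ/mol
  T = 346.8 K: K = (5.518, 0.285), RR gives ψ = 0.410, H_out = 19.442 kJ/mol
  T = 329.4 K: K = (3.990, 0.231), RR gives ψ = 0.303, H_out = 13.387 kJ/mol
  T = 320.6 K: K = (3.341, 0.205), RR gives ψ = 0.230, H_out = 9.558 kJ/mol
  T = 316.2 K: K = (3.046, 0.193), RR gives ψ = 0.185, H_out = 7.296 kJ/mol
  T = 314.0 K: K = (2.906, 0.188), RR gives ψ = 0.160, H_out = 6.045 kJ/mol
Linear interpolation between T = 314.0 (H_out = 6.045) and T = 316.2 (H_out = 7.296) on hF = 6.108 gives T ≈ 314.1 K, at which ψ = 0.16.

T = 314.1 K, V/F = 0.16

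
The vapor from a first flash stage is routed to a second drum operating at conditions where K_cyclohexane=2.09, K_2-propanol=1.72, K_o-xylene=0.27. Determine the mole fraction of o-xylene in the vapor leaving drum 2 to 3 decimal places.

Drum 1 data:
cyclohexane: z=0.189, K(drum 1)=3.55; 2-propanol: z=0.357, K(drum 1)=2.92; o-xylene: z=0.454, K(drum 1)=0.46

Drum 1:
Material balance + equilibrium reduce to Σ zᵢ(Kᵢ−1)/(1+ψ₁(Kᵢ−1)) = 0.
g(0) = ΣzᵢKᵢ − 1 = 0.922 and g(1) = 1 − Σzᵢ/Kᵢ = -0.162, so a root lies in (0, 1).
Newton iteration, ψ₁⁰ = 0.5:
  ψ₁ = 0.500: g = 0.2257, g' = -0.828 → ψ₁ = 0.772
  ψ₁ = 0.772: g = 0.0177, g' = -0.742 → ψ₁ = 0.796
Converged at ψ₁ = 0.796.
Drum-1 compositions:
  cyclohexane: x = 0.062, y = 0.221
  2-propanol: x = 0.141, y = 0.412
  o-xylene: x = 0.796, y = 0.366
Drum-2 feed = drum-1 vapor: z₂ = (0.2214, 0.4122, 0.3664).
Drum 2:
Rachford–Rice: g(ψ₂) = Σ zᵢ(Kᵢ−1)/(1+ψ₂(Kᵢ−1)) = 0.
Feasibility: ΣzᵢKᵢ = 1.271, Σzᵢ/Kᵢ = 1.703 — both > 1, two phases present.
Newton iteration, ψ₂⁰ = 0.5:
  ψ₂ = 0.500: g = -0.0467, g' = -0.710 → ψ₂ = 0.434
  ψ₂ = 0.434: g = -0.0016, g' = -0.664 → ψ₂ = 0.432
Converged at ψ₂ = 0.432.
  cyclohexane: x = 0.151, y = 0.315
  2-propanol: x = 0.314, y = 0.541
  o-xylene: x = 0.535, y = 0.144

y_o-xylene (drum 2) = 0.144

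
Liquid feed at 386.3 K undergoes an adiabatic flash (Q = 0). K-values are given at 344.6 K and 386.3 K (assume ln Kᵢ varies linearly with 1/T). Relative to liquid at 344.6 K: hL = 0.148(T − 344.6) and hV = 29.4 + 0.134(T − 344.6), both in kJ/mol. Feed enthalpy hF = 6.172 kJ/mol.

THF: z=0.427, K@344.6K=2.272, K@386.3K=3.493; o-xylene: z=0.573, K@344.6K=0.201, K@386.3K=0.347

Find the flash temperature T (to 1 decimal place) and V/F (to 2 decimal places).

T = 352.9 K, V/F = 0.17

Adiabatic flash: solve Rachford–Rice at each trial T, then check hF = ψ·hV(T) + (1−ψ)·hL(T).
  T = 344.6 K: K = (2.272, 0.201), RR gives ψ = 0.084, H_out = 2.468 kJ/mol
  T = 386.3 K: K = (3.493, 0.347), RR gives ψ = 0.424, H_out = 18.391 kJ/mol
  T = 365.5 K: K = (2.853, 0.268), RR gives ψ = 0.274, H_out = 11.083 kJ/mol
  T = 355.1 K: K = (2.556, 0.233), RR gives ψ = 0.189, H_out = 7.077 kJ/mol
  T = 349.9 K: K = (2.413, 0.217), RR gives ψ = 0.140, H_out = 4.888 kJ/mol
  T = 352.5 K: K = (2.484, 0.225), RR gives ψ = 0.165, H_out = 6.002 kJ/mol
  T = 353.8 K: K = (2.520, 0.229), RR gives ψ = 0.177, H_out = 6.544 kJ/mol
Linear interpolation between T = 352.5 (H_out = 6.002) and T = 353.8 (H_out = 6.544) on hF = 6.172 gives T ≈ 352.9 K, at which ψ = 0.17.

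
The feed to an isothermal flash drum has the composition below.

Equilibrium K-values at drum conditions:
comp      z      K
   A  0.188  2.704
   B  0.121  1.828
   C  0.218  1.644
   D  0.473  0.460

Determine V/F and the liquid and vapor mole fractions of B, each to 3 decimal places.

Rachford–Rice: g(V/F) = Σ zᵢ(Kᵢ−1)/(1+V/F(Kᵢ−1)) = 0.
Check two-phase: ΣzᵢKᵢ = 1.306 > 1 and Σzᵢ/Kᵢ = 1.297 > 1, so g(0) = 0.306 > 0 and g(1) = -0.297 < 0.
Newton–Raphson from V/F = 0.5:
  V/F = 0.500: g = 0.0001, g' = -0.511 → V/F = 0.500
Converged at V/F = 0.500.
Compositions from xᵢ = zᵢ/(1+V/F(Kᵢ−1)), yᵢ = Kᵢxᵢ:
  A: x = 0.101, y = 0.274
  B: x = 0.086, y = 0.156
  C: x = 0.165, y = 0.271
  D: x = 0.648, y = 0.298

V/F = 0.500, x_B = 0.086, y_B = 0.156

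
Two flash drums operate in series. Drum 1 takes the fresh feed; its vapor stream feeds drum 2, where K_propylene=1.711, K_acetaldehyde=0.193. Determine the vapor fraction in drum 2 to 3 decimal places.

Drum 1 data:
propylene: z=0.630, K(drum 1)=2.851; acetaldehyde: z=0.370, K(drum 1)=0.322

Drum 1:
Binary case is linear: z₁(K₁−1)(1+ψ₁(K₂−1)) + z₂(K₂−1)(1+ψ₁(K₁−1)) = 0
⇒ ψ₁ = [z₁(K₁−1)+z₂(K₂−1)] / [−(K₁−1)(K₂−1)] = 0.9153/1.2550 = 0.729
Drum-1 compositions:
  propylene: x = 0.268, y = 0.764
  acetaldehyde: x = 0.732, y = 0.236
Drum-2 feed = drum-1 vapor: z₂ = (0.7643, 0.2357).
Drum 2:
Let ψ₂ = V/F and solve Σ zᵢ(Kᵢ−1)/(1+ψ₂(Kᵢ−1)) = 0.
Feasibility: ΣzᵢKᵢ = 1.353, Σzᵢ/Kᵢ = 1.668 — both > 1, two phases present.
Iterate (Newton) starting at ψ₂ = 0.61:
  ψ₂ = 0.610: g = 0.0045, g' = -0.783 → ψ₂ = 0.616
Converged at ψ₂ = 0.616.
  propylene: x = 0.532, y = 0.910
  acetaldehyde: x = 0.468, y = 0.090

V/F (drum 2) = 0.616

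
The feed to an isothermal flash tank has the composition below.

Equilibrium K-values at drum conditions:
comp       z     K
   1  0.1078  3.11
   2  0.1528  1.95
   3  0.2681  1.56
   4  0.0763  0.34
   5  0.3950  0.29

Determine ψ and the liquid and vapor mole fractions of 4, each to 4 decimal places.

ψ = 0.2452, x_4 = 0.0910, y_4 = 0.0310

Let ψ = V/F and solve Σ zᵢ(Kᵢ−1)/(1+ψ(Kᵢ−1)) = 0.
Feasibility: ΣzᵢKᵢ = 1.1919, Σzᵢ/Kᵢ = 1.8714 — both > 1, two phases present.
Newton–Raphson from ψ = 0.5:
  ψ = 0.5000: g = -0.18357, g' = -0.7810 → ψ = 0.2650
  ψ = 0.2650: g = -0.01386, g' = -0.7001 → ψ = 0.2452
Converged at ψ = 0.2452.
Compositions from xᵢ = zᵢ/(1+ψ(Kᵢ−1)), yᵢ = Kᵢxᵢ:
  1: x = 0.0710, y = 0.2209
  2: x = 0.1239, y = 0.2417
  3: x = 0.2357, y = 0.3677
  4: x = 0.0910, y = 0.0310
  5: x = 0.4783, y = 0.1387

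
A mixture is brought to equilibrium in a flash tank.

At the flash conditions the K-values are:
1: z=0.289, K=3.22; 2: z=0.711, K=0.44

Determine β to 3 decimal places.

β = 0.196

Material balance + equilibrium reduce to Σ zᵢ(Kᵢ−1)/(1+β(Kᵢ−1)) = 0.
g(0) = ΣzᵢKᵢ − 1 = 0.243 and g(1) = 1 − Σzᵢ/Kᵢ = -0.706, so a root lies in (0, 1).
Newton–Raphson from β = 0.45:
  β = 0.450: g = -0.2113, g' = -0.755 → β = 0.170
  β = 0.170: g = 0.0257, g' = -1.023 → β = 0.195
  β = 0.195: g = 0.0006, g' = -0.974 → β = 0.196
Converged at β = 0.196.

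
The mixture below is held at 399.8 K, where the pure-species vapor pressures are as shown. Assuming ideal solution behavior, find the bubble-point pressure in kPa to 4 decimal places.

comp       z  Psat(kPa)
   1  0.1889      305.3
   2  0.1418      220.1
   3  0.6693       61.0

Pbub = 129.7087 kPa

At the bubble point ψ → 0, so ΣzᵢKᵢ = 1 with Kᵢ = Pᵢˢᵃᵗ/P ⇒ P = ΣzᵢPᵢˢᵃᵗ.
P = 0.1889·305.3 + 0.1418·220.1 + 0.6693·61.0 = 129.7087 kPa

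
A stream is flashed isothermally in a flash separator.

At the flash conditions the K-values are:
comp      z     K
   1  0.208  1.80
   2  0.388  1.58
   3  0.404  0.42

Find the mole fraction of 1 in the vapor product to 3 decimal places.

y_1 = 0.282

Rachford–Rice: g(V/F) = Σ zᵢ(Kᵢ−1)/(1+V/F(Kᵢ−1)) = 0.
g(0) = ΣzᵢKᵢ − 1 = 0.157 and g(1) = 1 − Σzᵢ/Kᵢ = -0.323, so a root lies in (0, 1).
Newton iteration, V/F⁰ = 0.5:
  V/F = 0.500: g = -0.0367, g' = -0.416 → V/F = 0.412
  V/F = 0.412: g = -0.0010, g' = -0.395 → V/F = 0.409
Converged at V/F = 0.409.
Compositions from xᵢ = zᵢ/(1+V/F(Kᵢ−1)), yᵢ = Kᵢxᵢ:
  1: x = 0.157, y = 0.282
  2: x = 0.314, y = 0.495
  3: x = 0.530, y = 0.222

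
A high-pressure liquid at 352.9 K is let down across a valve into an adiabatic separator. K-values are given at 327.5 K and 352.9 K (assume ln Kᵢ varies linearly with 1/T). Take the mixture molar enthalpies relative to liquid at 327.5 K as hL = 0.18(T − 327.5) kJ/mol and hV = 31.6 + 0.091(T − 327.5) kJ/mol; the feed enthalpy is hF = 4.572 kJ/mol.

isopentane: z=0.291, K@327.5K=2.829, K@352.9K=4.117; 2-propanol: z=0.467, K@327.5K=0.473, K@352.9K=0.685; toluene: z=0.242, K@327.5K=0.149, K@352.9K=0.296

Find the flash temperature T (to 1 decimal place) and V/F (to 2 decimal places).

T = 331.6 K, V/F = 0.12

Adiabatic flash: solve Rachford–Rice at each trial T, then check hF = ψ·hV(T) + (1−ψ)·hL(T).
  T = 327.5 K: K = (2.829, 0.473, 0.149), RR gives ψ = 0.068, H_out = 2.135 kJ/mol
  T = 352.9 K: K = (4.117, 0.685, 0.296), RR gives ψ = 0.398, H_out = 16.247 kJ/mol
  T = 340.2 K: K = (3.437, 0.573, 0.213), RR gives ψ = 0.231, H_out = 9.316 kJ/mol
  T = 333.9 K: K = (3.126, 0.522, 0.179), RR gives ψ = 0.152, H_out = 5.865 kJ/mol
  T = 330.7 K: K = (2.975, 0.497, 0.163), RR gives ψ = 0.111, H_out = 4.039 kJ/mol
  T = 332.3 K: K = (3.050, 0.509, 0.171), RR gives ψ = 0.131, H_out = 4.960 kJ/mol
Linear interpolation between T = 330.7 (H_out = 4.039) and T = 332.3 (H_out = 4.960) on hF = 4.572 gives T ≈ 331.6 K, at which ψ = 0.12.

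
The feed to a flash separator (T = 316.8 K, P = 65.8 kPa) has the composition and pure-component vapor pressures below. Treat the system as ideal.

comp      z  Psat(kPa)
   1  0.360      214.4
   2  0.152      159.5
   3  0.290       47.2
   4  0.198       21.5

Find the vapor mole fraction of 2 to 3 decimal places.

Raoult's law: Kᵢ = Pᵢˢᵃᵗ/P = Pᵢˢᵃᵗ/65.8.
  K_1 = 214.4/65.8 = 3.25836, K_2 = 159.5/65.8 = 2.42401, K_3 = 47.2/65.8 = 0.71733, K_4 = 21.5/65.8 = 0.32675
Material balance + equilibrium reduce to Σ zᵢ(Kᵢ−1)/(1+ψ(Kᵢ−1)) = 0.
Check two-phase: ΣzᵢKᵢ = 1.814 > 1 and Σzᵢ/Kᵢ = 1.183 > 1, so g(0) = 0.814 > 0 and g(1) = -0.183 < 0.
Iterate (Newton) starting at ψ = 0.41:
  ψ = 0.410: g = 0.2819, g' = -0.819 → ψ = 0.754
  ψ = 0.754: g = 0.0300, g' = -0.731 → ψ = 0.795
Converged at ψ = 0.795.
Compositions from xᵢ = zᵢ/(1+ψ(Kᵢ−1)), yᵢ = Kᵢxᵢ:
  1: x = 0.129, y = 0.420
  2: x = 0.071, y = 0.173
  3: x = 0.374, y = 0.268
  4: x = 0.426, y = 0.139

y_2 = 0.173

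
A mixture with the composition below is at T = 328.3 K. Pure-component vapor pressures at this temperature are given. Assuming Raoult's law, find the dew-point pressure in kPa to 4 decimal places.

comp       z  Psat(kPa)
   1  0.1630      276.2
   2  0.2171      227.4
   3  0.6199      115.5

At the dew point ψ → 1, so Σzᵢ/Kᵢ = 1 with Kᵢ = Pᵢˢᵃᵗ/P ⇒ 1/P = Σzᵢ/Pᵢˢᵃᵗ.
1/P = 0.1630/276.2 + 0.2171/227.4 + 0.6199/115.5 = 0.0069120 ⇒ P = 144.6768 kPa

Pdew = 144.6768 kPa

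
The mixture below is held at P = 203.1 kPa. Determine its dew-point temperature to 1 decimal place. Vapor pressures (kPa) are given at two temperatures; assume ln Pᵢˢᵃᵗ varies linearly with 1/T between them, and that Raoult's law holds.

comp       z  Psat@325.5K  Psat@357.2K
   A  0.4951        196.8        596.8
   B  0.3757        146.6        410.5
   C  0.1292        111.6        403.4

Dew-point temperature: Σzᵢ·P/Pᵢˢᵃᵗ(T) = 1. Interpolate ln Pᵢˢᵃᵗ = aᵢ + bᵢ/T.
  T = 325.5 K: ΣzᵢP/Pᵢˢᵃᵗ = 1.2666
  T = 357.2 K: ΣzᵢP/Pᵢˢᵃᵗ = 0.4194
  T = 341.4 K: ΣzᵢP/Pᵢˢᵃᵗ = 0.7085
  T = 333.4 K: ΣzᵢP/Pᵢˢᵃᵗ = 0.9422
  T = 329.4 K: ΣzᵢP/Pᵢˢᵃᵗ = 1.0924
  T = 331.4 K: ΣzᵢP/Pᵢˢᵃᵗ = 1.0141
Interpolating between 331.4 K and 333.4 K gives T ≈ 331.8 K.

T = 331.8 K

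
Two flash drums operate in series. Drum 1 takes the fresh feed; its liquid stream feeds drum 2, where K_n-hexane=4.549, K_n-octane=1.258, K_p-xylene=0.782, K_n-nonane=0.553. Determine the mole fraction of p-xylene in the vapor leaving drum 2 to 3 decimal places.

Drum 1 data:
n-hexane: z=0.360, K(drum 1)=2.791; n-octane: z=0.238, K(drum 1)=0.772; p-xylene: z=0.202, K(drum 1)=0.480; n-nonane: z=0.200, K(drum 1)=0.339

y_p-xylene (drum 2) = 0.241

Drum 1:
Iterate (Newton) starting at ψ₁ = 0.59:
  ψ₁ = 0.590: g = -0.1175, g' = -0.638 → ψ₁ = 0.406
  ψ₁ = 0.406: g = -0.0003, g' = -0.653 → ψ₁ = 0.405
Converged at ψ₁ = 0.405.
Drum-1 compositions:
  n-hexane: x = 0.209, y = 0.582
  n-octane: x = 0.262, y = 0.202
  p-xylene: x = 0.256, y = 0.123
  n-nonane: x = 0.273, y = 0.093
Drum-2 feed = drum-1 liquid: z₂ = (0.2085, 0.2622, 0.2560, 0.2732).
Drum 2:
Newton–Raphson from ψ₂ = 0.32:
  ψ₂ = 0.320: g = 0.2065, g' = -0.679 → ψ₂ = 0.624
  ψ₂ = 0.624: g = 0.0545, g' = -0.388 → ψ₂ = 0.764
  ψ₂ = 0.764: g = 0.0034, g' = -0.346 → ψ₂ = 0.774
Converged at ψ₂ = 0.774.
  n-hexane: x = 0.056, y = 0.253
  n-octane: x = 0.219, y = 0.275
  p-xylene: x = 0.308, y = 0.241
  n-nonane: x = 0.418, y = 0.231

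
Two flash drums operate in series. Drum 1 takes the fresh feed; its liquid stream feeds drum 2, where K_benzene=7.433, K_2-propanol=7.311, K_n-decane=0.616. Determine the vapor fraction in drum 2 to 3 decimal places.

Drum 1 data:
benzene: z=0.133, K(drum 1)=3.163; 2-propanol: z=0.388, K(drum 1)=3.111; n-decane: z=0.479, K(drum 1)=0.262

V/F (drum 2) = 0.554

Drum 1:
Material balance + equilibrium reduce to Σ zᵢ(Kᵢ−1)/(1+ψ₁(Kᵢ−1)) = 0.
Feasibility: ΣzᵢKᵢ = 1.753, Σzᵢ/Kᵢ = 1.995 — both > 1, two phases present.
Newton–Raphson from ψ₁ = 0.5:
  ψ₁ = 0.500: g = -0.0235, g' = -1.208 → ψ₁ = 0.481
  ψ₁ = 0.481: g = -0.0001, g' = -1.202 → ψ₁ = 0.480
Converged at ψ₁ = 0.480.
Drum-1 compositions:
  benzene: x = 0.065, y = 0.206
  2-propanol: x = 0.193, y = 0.599
  n-decane: x = 0.742, y = 0.194
Drum-2 feed = drum-1 liquid: z₂ = (0.0652, 0.1926, 0.7422).
Drum 2:
Let ψ₂ = V/F and solve Σ zᵢ(Kᵢ−1)/(1+ψ₂(Kᵢ−1)) = 0.
Feasibility: ΣzᵢKᵢ = 2.350, Σzᵢ/Kᵢ = 1.240 — both > 1, two phases present.
Iterate (Newton) starting at ψ₂ = 0.5:
  ψ₂ = 0.500: g = 0.0393, g' = -0.764 → ψ₂ = 0.552
  ψ₂ = 0.552: g = 0.0020, g' = -0.689 → ψ₂ = 0.554
Converged at ψ₂ = 0.554.
  benzene: x = 0.014, y = 0.106
  2-propanol: x = 0.043, y = 0.313
  n-decane: x = 0.943, y = 0.581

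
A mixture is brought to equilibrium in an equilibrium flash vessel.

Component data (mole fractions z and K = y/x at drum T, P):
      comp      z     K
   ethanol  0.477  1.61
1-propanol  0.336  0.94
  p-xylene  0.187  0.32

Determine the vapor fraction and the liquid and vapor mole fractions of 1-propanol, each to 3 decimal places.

ψ = 0.531, x_1-propanol = 0.347, y_1-propanol = 0.326

Rachford–Rice: g(ψ) = Σ zᵢ(Kᵢ−1)/(1+ψ(Kᵢ−1)) = 0.
Feasibility: ΣzᵢKᵢ = 1.144, Σzᵢ/Kᵢ = 1.238 — both > 1, two phases present.
Newton–Raphson from ψ = 0.5:
  ψ = 0.500: g = 0.0095, g' = -0.304 → ψ = 0.531
Converged at ψ = 0.531.
Compositions from xᵢ = zᵢ/(1+ψ(Kᵢ−1)), yᵢ = Kᵢxᵢ:
  ethanol: x = 0.360, y = 0.580
  1-propanol: x = 0.347, y = 0.326
  p-xylene: x = 0.293, y = 0.094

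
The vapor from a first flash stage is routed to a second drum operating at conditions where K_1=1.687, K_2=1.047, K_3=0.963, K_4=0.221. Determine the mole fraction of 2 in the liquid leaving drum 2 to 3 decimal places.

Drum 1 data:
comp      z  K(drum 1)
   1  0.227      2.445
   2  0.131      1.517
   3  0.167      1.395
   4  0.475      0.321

x_2 (drum 2) = 0.176

Drum 1:
Rachford–Rice: g(ψ₁) = Σ zᵢ(Kᵢ−1)/(1+ψ₁(Kᵢ−1)) = 0.
Check two-phase: ΣzᵢKᵢ = 1.139 > 1 and Σzᵢ/Kᵢ = 1.779 > 1, so g(0) = 0.139 > 0 and g(1) = -0.779 < 0.
Newton iteration, ψ₁⁰ = 0.35:
  ψ₁ = 0.350: g = -0.0899, g' = -0.631 → ψ₁ = 0.208
  ψ₁ = 0.208: g = -0.0009, g' = -0.628 → ψ₁ = 0.206
Converged at ψ₁ = 0.206.
Drum-1 compositions:
  1: x = 0.175, y = 0.428
  2: x = 0.118, y = 0.180
  3: x = 0.154, y = 0.215
  4: x = 0.552, y = 0.177
Drum-2 feed = drum-1 vapor: z₂ = (0.4277, 0.1796, 0.2154, 0.1773).
Drum 2:
Material balance + equilibrium reduce to Σ zᵢ(Kᵢ−1)/(1+ψ₂(Kᵢ−1)) = 0.
Check two-phase: ΣzᵢKᵢ = 1.156 > 1 and Σzᵢ/Kᵢ = 1.451 > 1, so g(0) = 0.156 > 0 and g(1) = -0.451 < 0.
Newton–Raphson from ψ₂ = 0.31:
  ψ₂ = 0.310: g = 0.0604, g' = -0.325 → ψ₂ = 0.496
  ψ₂ = 0.496: g = -0.0058, g' = -0.399 → ψ₂ = 0.482
  ψ₂ = 0.482: g = -0.0001, g' = -0.390 → ψ₂ = 0.481
Converged at ψ₂ = 0.481.
  1: x = 0.321, y = 0.542
  2: x = 0.176, y = 0.184
  3: x = 0.219, y = 0.211
  4: x = 0.284, y = 0.063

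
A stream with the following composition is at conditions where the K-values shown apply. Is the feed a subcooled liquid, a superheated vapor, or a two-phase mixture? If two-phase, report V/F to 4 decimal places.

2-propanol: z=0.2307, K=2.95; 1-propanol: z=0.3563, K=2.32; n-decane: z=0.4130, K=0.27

ΣzᵢKᵢ = 1.6187; Σzᵢ/Kᵢ = 1.7614.
Both exceed 1, so a two-phase solution exists.
Rachford–Rice: g(ψ) = Σ zᵢ(Kᵢ−1)/(1+ψ(Kᵢ−1)) = 0.
Newton iteration, ψ⁰ = 0.54:
  ψ = 0.5400: g = -0.00396, g' = -1.0195 → ψ = 0.5361
Converged at ψ = 0.5361.

two-phase, V/F = 0.5361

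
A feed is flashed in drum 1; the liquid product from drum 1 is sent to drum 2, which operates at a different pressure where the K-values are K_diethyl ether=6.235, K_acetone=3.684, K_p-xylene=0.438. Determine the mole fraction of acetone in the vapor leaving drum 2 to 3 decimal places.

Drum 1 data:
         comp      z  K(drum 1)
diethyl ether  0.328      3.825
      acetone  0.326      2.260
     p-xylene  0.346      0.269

y_acetone (drum 2) = 0.355

Drum 1:
Rachford–Rice: g(ψ₁) = Σ zᵢ(Kᵢ−1)/(1+ψ₁(Kᵢ−1)) = 0.
g(0) = ΣzᵢKᵢ − 1 = 1.084 and g(1) = 1 − Σzᵢ/Kᵢ = -0.516, so a root lies in (0, 1).
Newton–Raphson from ψ₁ = 0.5:
  ψ₁ = 0.500: g = 0.2375, g' = -1.104 → ψ₁ = 0.715
  ψ₁ = 0.715: g = -0.0071, g' = -1.242 → ψ₁ = 0.709
Converged at ψ₁ = 0.709.
Drum-1 compositions:
  diethyl ether: x = 0.109, y = 0.418
  acetone: x = 0.172, y = 0.389
  p-xylene: x = 0.719, y = 0.193
Drum-2 feed = drum-1 liquid: z₂ = (0.1092, 0.1721, 0.7187).
Drum 2:
Rachford–Rice: g(ψ₂) = Σ zᵢ(Kᵢ−1)/(1+ψ₂(Kᵢ−1)) = 0.
g(0) = ΣzᵢKᵢ − 1 = 0.630 and g(1) = 1 − Σzᵢ/Kᵢ = -0.705, so a root lies in (0, 1).
Newton iteration, ψ₂⁰ = 0.5:
  ψ₂ = 0.500: g = -0.2065, g' = -0.894 → ψ₂ = 0.269
  ψ₂ = 0.269: g = 0.0298, g' = -1.249 → ψ₂ = 0.293
  ψ₂ = 0.293: g = 0.0008, g' = -1.180 → ψ₂ = 0.294
Converged at ψ₂ = 0.294.
  diethyl ether: x = 0.043, y = 0.268
  acetone: x = 0.096, y = 0.355
  p-xylene: x = 0.861, y = 0.377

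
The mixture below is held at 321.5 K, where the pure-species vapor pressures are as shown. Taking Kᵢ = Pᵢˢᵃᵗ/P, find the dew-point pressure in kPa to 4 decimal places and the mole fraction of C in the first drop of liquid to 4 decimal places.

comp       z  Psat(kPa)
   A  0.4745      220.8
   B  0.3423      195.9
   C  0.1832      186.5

Pdew = 204.9756 kPa, x_C = 0.2013

At the dew point ψ → 1, so Σzᵢ/Kᵢ = 1 with Kᵢ = Pᵢˢᵃᵗ/P ⇒ 1/P = Σzᵢ/Pᵢˢᵃᵗ.
1/P = 0.4745/220.8 + 0.3423/195.9 + 0.1832/186.5 = 0.0048786 ⇒ P = 204.9756 kPa
xᵢ = zᵢP/Pᵢˢᵃᵗ ⇒ x_C = 0.1832·204.9756/186.5 = 0.2013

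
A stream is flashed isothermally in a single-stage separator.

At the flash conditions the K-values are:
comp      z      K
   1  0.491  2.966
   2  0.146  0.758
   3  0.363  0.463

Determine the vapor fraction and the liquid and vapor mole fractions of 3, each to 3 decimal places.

Material balance + equilibrium reduce to Σ zᵢ(Kᵢ−1)/(1+ψ(Kᵢ−1)) = 0.
Feasibility: ΣzᵢKᵢ = 1.735, Σzᵢ/Kᵢ = 1.142 — both > 1, two phases present.
Newton–Raphson from ψ = 0.58:
  ψ = 0.580: g = 0.1268, g' = -0.647 → ψ = 0.776
  ψ = 0.776: g = 0.0045, g' = -0.618 → ψ = 0.783
Converged at ψ = 0.783.
Compositions from xᵢ = zᵢ/(1+ψ(Kᵢ−1)), yᵢ = Kᵢxᵢ:
  1: x = 0.193, y = 0.573
  2: x = 0.180, y = 0.137
  3: x = 0.627, y = 0.290

ψ = 0.783, x_3 = 0.627, y_3 = 0.290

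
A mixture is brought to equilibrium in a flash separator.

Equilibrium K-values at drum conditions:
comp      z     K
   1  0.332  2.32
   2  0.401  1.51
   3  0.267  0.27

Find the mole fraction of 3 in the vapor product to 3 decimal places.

Material balance + equilibrium reduce to Σ zᵢ(Kᵢ−1)/(1+β(Kᵢ−1)) = 0.
g(0) = ΣzᵢKᵢ − 1 = 0.448 and g(1) = 1 − Σzᵢ/Kᵢ = -0.398, so a root lies in (0, 1).
Newton iteration, β⁰ = 0.63:
  β = 0.630: g = 0.0332, g' = -0.720 → β = 0.676
  β = 0.676: g = -0.0012, g' = -0.774 → β = 0.675
Converged at β = 0.675.
Compositions from xᵢ = zᵢ/(1+β(Kᵢ−1)), yᵢ = Kᵢxᵢ:
  1: x = 0.176, y = 0.407
  2: x = 0.298, y = 0.451
  3: x = 0.526, y = 0.142

y_3 = 0.142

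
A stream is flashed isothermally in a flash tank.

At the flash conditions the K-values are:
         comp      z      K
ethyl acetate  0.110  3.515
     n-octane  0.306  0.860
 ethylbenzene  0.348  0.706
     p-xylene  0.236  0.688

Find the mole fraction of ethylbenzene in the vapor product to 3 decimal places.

Let ψ = V/F and solve Σ zᵢ(Kᵢ−1)/(1+ψ(Kᵢ−1)) = 0.
Check two-phase: ΣzᵢKᵢ = 1.058 > 1 and Σzᵢ/Kᵢ = 1.223 > 1, so g(0) = 0.058 > 0 and g(1) = -0.223 < 0.
Iterate (Newton) starting at ψ = 0.5:
  ψ = 0.500: g = -0.1307, g' = -0.217 → ψ = 0.000
  ψ = 0.000: g = 0.0579, g' = -0.755 → ψ = 0.077
  ψ = 0.077: g = 0.0085, g' = -0.551 → ψ = 0.092
  ψ = 0.092: g = 0.0002, g' = -0.521 → ψ = 0.093
Converged at ψ = 0.093.
Compositions from xᵢ = zᵢ/(1+ψ(Kᵢ−1)), yᵢ = Kᵢxᵢ:
  ethyl acetate: x = 0.089, y = 0.314
  n-octane: x = 0.310, y = 0.267
  ethylbenzene: x = 0.358, y = 0.253
  p-xylene: x = 0.243, y = 0.167

y_ethylbenzene = 0.253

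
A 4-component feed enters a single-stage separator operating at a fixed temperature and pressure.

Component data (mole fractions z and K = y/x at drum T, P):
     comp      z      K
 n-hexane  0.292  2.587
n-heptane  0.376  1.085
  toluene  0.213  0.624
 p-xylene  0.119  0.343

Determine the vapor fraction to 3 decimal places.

Rachford–Rice: g(ψ) = Σ zᵢ(Kᵢ−1)/(1+ψ(Kᵢ−1)) = 0.
Check two-phase: ΣzᵢKᵢ = 1.337 > 1 and Σzᵢ/Kᵢ = 1.148 > 1, so g(0) = 0.337 > 0 and g(1) = -0.148 < 0.
Newton iteration, ψ⁰ = 0.52:
  ψ = 0.520: g = 0.0662, g' = -0.388 → ψ = 0.690
  ψ = 0.690: g = 0.0000, g' = -0.397 → ψ = 0.691
Converged at ψ = 0.691.

ψ = 0.691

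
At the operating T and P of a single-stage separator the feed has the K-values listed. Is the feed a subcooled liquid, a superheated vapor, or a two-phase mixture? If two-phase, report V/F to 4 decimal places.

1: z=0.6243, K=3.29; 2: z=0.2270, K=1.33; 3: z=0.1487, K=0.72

superheated vapor

ΣzᵢKᵢ = 2.4629; Σzᵢ/Kᵢ = 0.5670.
Since Σzᵢ/Kᵢ < 1 the mixture is above its dew point — single vapor phase.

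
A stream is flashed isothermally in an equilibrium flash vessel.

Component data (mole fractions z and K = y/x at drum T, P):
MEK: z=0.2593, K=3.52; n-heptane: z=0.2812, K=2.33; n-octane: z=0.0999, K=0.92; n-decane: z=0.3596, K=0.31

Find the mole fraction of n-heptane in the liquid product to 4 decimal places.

Rachford–Rice: g(β) = Σ zᵢ(Kᵢ−1)/(1+β(Kᵢ−1)) = 0.
g(0) = ΣzᵢKᵢ − 1 = 0.7713 and g(1) = 1 − Σzᵢ/Kᵢ = -0.4629, so a root lies in (0, 1).
Newton–Raphson from β = 0.5:
  β = 0.5000: g = 0.12661, g' = -0.9016 → β = 0.6404
  β = 0.6404: g = -0.00106, g' = -0.9364 → β = 0.6393
Converged at β = 0.6393.
Compositions from xᵢ = zᵢ/(1+β(Kᵢ−1)), yᵢ = Kᵢxᵢ:
  MEK: x = 0.0993, y = 0.3496
  n-heptane: x = 0.1520, y = 0.3541
  n-octane: x = 0.1053, y = 0.0969
  n-decane: x = 0.6434, y = 0.1995

x_n-heptane = 0.1520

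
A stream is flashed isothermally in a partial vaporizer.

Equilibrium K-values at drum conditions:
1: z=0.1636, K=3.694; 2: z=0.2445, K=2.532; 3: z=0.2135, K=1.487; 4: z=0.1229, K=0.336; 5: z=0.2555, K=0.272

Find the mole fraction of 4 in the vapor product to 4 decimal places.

Let β = V/F and solve Σ zᵢ(Kᵢ−1)/(1+β(Kᵢ−1)) = 0.
Feasibility: ΣzᵢKᵢ = 1.6517, Σzᵢ/Kᵢ = 1.5895 — both > 1, two phases present.
Newton iteration, β⁰ = 0.5:
  β = 0.5000: g = 0.06888, g' = -0.8885 → β = 0.5775
  β = 0.5775: g = -0.00097, g' = -0.9198 → β = 0.5765
Converged at β = 0.5765.
Compositions from xᵢ = zᵢ/(1+β(Kᵢ−1)), yᵢ = Kᵢxᵢ:
  1: x = 0.0641, y = 0.2367
  2: x = 0.1298, y = 0.3287
  3: x = 0.1667, y = 0.2479
  4: x = 0.1991, y = 0.0669
  5: x = 0.4403, y = 0.1198

y_4 = 0.0669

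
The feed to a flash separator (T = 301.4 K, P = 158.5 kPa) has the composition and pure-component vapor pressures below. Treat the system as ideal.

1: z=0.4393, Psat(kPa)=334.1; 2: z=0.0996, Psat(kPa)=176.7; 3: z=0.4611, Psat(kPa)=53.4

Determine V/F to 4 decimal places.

Raoult's law: Kᵢ = Pᵢˢᵃᵗ/P = Pᵢˢᵃᵗ/158.5.
  K_1 = 334.1/158.5 = 2.107886, K_2 = 176.7/158.5 = 1.114826, K_3 = 53.4/158.5 = 0.336909
Rachford–Rice: g(V/F) = Σ zᵢ(Kᵢ−1)/(1+V/F(Kᵢ−1)) = 0.
g(0) = ΣzᵢKᵢ − 1 = 0.1924 and g(1) = 1 − Σzᵢ/Kᵢ = -0.6664, so a root lies in (0, 1).
Newton–Raphson from V/F = 0.37:
  V/F = 0.3700: g = -0.04899, g' = -0.6284 → V/F = 0.2920
  V/F = 0.2920: g = -0.00040, g' = -0.6208 → V/F = 0.2914
Converged at V/F = 0.2914.

V/F = 0.2914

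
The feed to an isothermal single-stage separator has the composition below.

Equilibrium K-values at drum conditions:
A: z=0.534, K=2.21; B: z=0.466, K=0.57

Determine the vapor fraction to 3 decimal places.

Let ψ = V/F and solve Σ zᵢ(Kᵢ−1)/(1+ψ(Kᵢ−1)) = 0.
Check two-phase: ΣzᵢKᵢ = 1.446 > 1 and Σzᵢ/Kᵢ = 1.059 > 1, so g(0) = 0.446 > 0 and g(1) = -0.059 < 0.
Iterate (Newton) starting at ψ = 0.69:
  ψ = 0.690: g = 0.0672, g' = -0.406 → ψ = 0.855
  ψ = 0.855: g = 0.0005, g' = -0.404 → ψ = 0.857
Converged at ψ = 0.857.

ψ = 0.857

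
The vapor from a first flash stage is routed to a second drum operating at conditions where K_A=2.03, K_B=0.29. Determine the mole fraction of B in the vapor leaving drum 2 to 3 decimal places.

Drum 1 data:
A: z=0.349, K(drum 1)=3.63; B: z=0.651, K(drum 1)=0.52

y_B (drum 2) = 0.172

Drum 1:
Rachford–Rice: g(ψ₁) = Σ zᵢ(Kᵢ−1)/(1+ψ₁(Kᵢ−1)) = 0.
Feasibility: ΣzᵢKᵢ = 1.605, Σzᵢ/Kᵢ = 1.348 — both > 1, two phases present.
Newton–Raphson from ψ₁ = 0.64:
  ψ₁ = 0.640: g = -0.1090, g' = -0.648 → ψ₁ = 0.472
  ψ₁ = 0.472: g = 0.0056, g' = -0.731 → ψ₁ = 0.480
Converged at ψ₁ = 0.480.
Drum-1 compositions:
  A: x = 0.154, y = 0.560
  B: x = 0.846, y = 0.440
Drum-2 feed = drum-1 vapor: z₂ = (0.5603, 0.4397).
Drum 2:
Let ψ₂ = V/F and solve Σ zᵢ(Kᵢ−1)/(1+ψ₂(Kᵢ−1)) = 0.
Feasibility: ΣzᵢKᵢ = 1.265, Σzᵢ/Kᵢ = 1.792 — both > 1, two phases present.
Iterate (Newton) starting at ψ₂ = 0.5:
  ψ₂ = 0.500: g = -0.1032, g' = -0.792 → ψ₂ = 0.370
  ψ₂ = 0.370: g = -0.0054, g' = -0.719 → ψ₂ = 0.362
Converged at ψ₂ = 0.362.
  A: x = 0.408, y = 0.828
  B: x = 0.592, y = 0.172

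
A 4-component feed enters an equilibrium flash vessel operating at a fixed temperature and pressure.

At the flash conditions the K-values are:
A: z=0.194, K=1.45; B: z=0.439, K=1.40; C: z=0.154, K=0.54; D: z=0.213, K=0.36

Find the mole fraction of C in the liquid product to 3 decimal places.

x_C = 0.173

Newton iteration, ψ⁰ = 0.5:
  ψ = 0.500: g = -0.0749, g' = -0.319 → ψ = 0.265
  ψ = 0.265: g = -0.0081, g' = -0.258 → ψ = 0.234
  ψ = 0.234: g = -0.0001, g' = -0.252 → ψ = 0.233
Converged at ψ = 0.233.
Compositions from xᵢ = zᵢ/(1+ψ(Kᵢ−1)), yᵢ = Kᵢxᵢ:
  A: x = 0.176, y = 0.255
  B: x = 0.402, y = 0.562
  C: x = 0.173, y = 0.093
  D: x = 0.250, y = 0.090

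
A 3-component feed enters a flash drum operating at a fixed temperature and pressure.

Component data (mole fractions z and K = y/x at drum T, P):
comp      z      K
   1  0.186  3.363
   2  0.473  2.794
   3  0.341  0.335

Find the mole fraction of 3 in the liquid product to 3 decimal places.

Rachford–Rice: g(V/F) = Σ zᵢ(Kᵢ−1)/(1+V/F(Kᵢ−1)) = 0.
g(0) = ΣzᵢKᵢ − 1 = 1.061 and g(1) = 1 − Σzᵢ/Kᵢ = -0.243, so a root lies in (0, 1).
Iterate (Newton) starting at V/F = 0.5:
  V/F = 0.500: g = 0.3091, g' = -0.980 → V/F = 0.815
Converged at V/F = 0.815.
Compositions from xᵢ = zᵢ/(1+V/F(Kᵢ−1)), yᵢ = Kᵢxᵢ:
  1: x = 0.064, y = 0.214
  2: x = 0.192, y = 0.537
  3: x = 0.744, y = 0.249

x_3 = 0.744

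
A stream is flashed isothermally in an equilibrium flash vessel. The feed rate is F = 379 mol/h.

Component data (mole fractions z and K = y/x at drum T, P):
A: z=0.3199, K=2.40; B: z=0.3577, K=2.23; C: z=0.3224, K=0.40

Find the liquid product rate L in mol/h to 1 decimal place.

L = 44.4 mol/h

Rachford–Rice: g(ψ) = Σ zᵢ(Kᵢ−1)/(1+ψ(Kᵢ−1)) = 0.
Check two-phase: ΣzᵢKᵢ = 1.6944 > 1 and Σzᵢ/Kᵢ = 1.0997 > 1, so g(0) = 0.6944 > 0 and g(1) = -0.0997 < 0.
Newton–Raphson from ψ = 0.46:
  ψ = 0.4600: g = 0.28623, g' = -0.6741 → ψ = 0.8846
  ψ = 0.8846: g = -0.00144, g' = -0.7764 → ψ = 0.8827
Converged at ψ = 0.8827.
Then V = ψ·F = 0.8827·379 = 334.6 mol/h and L = F − V = 44.4 mol/h.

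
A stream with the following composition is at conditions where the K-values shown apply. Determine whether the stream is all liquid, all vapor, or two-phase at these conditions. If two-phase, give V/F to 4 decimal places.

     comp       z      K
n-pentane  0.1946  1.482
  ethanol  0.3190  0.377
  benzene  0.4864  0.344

all liquid

ΣzᵢKᵢ = 0.5760; Σzᵢ/Kᵢ = 2.3914.
Since ΣzᵢKᵢ < 1 the mixture is below its bubble point — single liquid phase.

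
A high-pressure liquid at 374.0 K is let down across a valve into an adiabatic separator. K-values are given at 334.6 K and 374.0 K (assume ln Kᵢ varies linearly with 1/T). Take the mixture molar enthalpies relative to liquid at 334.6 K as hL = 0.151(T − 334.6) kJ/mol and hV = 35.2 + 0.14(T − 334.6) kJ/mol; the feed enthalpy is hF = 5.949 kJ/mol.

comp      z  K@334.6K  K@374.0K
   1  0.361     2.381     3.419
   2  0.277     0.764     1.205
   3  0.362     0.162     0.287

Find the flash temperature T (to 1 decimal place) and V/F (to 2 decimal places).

Adiabatic flash: solve Rachford–Rice at each trial T, then check hF = ψ·hV(T) + (1−ψ)·hL(T).
  T = 334.6 K: K = (2.381, 0.764, 0.162), RR gives ψ = 0.148, H_out = 5.205 kJ/mol
  T = 374.0 K: K = (3.419, 1.205, 0.287), RR gives ψ = 0.551, H_out = 25.115 kJ/mol
  T = 354.3 K: K = (2.882, 0.972, 0.219), RR gives ψ = 0.364, H_out = 15.721 kJ/mol
  T = 344.5 K: K = (2.628, 0.865, 0.189), RR gives ψ = 0.263, H_out = 10.716 kJ/mol
  T = 339.6 K: K = (2.504, 0.814, 0.175), RR gives ψ = 0.208, H_out = 8.060 kJ/mol
  T = 337.1 K: K = (2.442, 0.789, 0.169), RR gives ψ = 0.178, H_out = 6.654 kJ/mol
  T = 335.9 K: K = (2.413, 0.777, 0.165), RR gives ψ = 0.164, H_out = 5.964 kJ/mol
Linear interpolation between T = 334.6 (H_out = 5.205) and T = 335.9 (H_out = 5.964) on hF = 5.949 gives T ≈ 335.9 K, at which ψ = 0.16.

T = 335.9 K, V/F = 0.16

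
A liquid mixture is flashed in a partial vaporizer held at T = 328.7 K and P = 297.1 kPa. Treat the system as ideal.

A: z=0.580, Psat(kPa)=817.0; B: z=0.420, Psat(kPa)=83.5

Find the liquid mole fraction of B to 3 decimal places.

Raoult's law: Kᵢ = Pᵢˢᵃᵗ/P = Pᵢˢᵃᵗ/297.1.
  K_A = 817.0/297.1 = 2.74992, K_B = 83.5/297.1 = 0.28105
Binary case is linear: z₁(K₁−1)(1+V/F(K₂−1)) + z₂(K₂−1)(1+V/F(K₁−1)) = 0
⇒ V/F = [z₁(K₁−1)+z₂(K₂−1)] / [−(K₁−1)(K₂−1)] = 0.7130/1.2581 = 0.567
Compositions from xᵢ = zᵢ/(1+V/F(Kᵢ−1)), yᵢ = Kᵢxᵢ:
  A: x = 0.291, y = 0.801
  B: x = 0.709, y = 0.199

x_B = 0.709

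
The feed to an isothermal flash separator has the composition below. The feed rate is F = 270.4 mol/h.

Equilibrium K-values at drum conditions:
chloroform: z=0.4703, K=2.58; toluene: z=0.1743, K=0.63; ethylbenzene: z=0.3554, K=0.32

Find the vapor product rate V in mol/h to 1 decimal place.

V = 124.7 mol/h

Material balance + equilibrium reduce to Σ zᵢ(Kᵢ−1)/(1+ψ(Kᵢ−1)) = 0.
Check two-phase: ΣzᵢKᵢ = 1.4369 > 1 and Σzᵢ/Kᵢ = 1.5696 > 1, so g(0) = 0.4369 > 0 and g(1) = -0.5696 < 0.
Newton iteration, ψ⁰ = 0.5:
  ψ = 0.5000: g = -0.03017, g' = -0.7796 → ψ = 0.4613
  ψ = 0.4613: g = -0.00008, g' = -0.7764 → ψ = 0.4612
Converged at ψ = 0.4612.
Then V = ψ·F = 0.4612·270.4 = 124.7 mol/h and L = F − V = 145.7 mol/h.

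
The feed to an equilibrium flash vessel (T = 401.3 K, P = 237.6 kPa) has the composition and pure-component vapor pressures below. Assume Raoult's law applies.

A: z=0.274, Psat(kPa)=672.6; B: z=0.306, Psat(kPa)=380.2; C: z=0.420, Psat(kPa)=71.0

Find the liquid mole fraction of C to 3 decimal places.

x_C = 0.605

Raoult's law: Kᵢ = Pᵢˢᵃᵗ/P = Pᵢˢᵃᵗ/237.6.
  K_A = 672.6/237.6 = 2.83081, K_B = 380.2/237.6 = 1.60017, K_C = 71.0/237.6 = 0.29882
Newton–Raphson from ψ = 0.5:
  ψ = 0.500: g = -0.0503, g' = -0.805 → ψ = 0.438
  ψ = 0.438: g = -0.0008, g' = -0.782 → ψ = 0.436
Converged at ψ = 0.436.
Compositions from xᵢ = zᵢ/(1+ψ(Kᵢ−1)), yᵢ = Kᵢxᵢ:
  A: x = 0.152, y = 0.431
  B: x = 0.242, y = 0.388
  C: x = 0.605, y = 0.181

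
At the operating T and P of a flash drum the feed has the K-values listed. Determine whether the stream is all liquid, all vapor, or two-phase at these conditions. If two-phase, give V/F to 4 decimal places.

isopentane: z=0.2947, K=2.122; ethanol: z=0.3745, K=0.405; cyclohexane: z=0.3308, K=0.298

ΣzᵢKᵢ = 0.8756; Σzᵢ/Kᵢ = 2.1736.
Since ΣzᵢKᵢ < 1 the mixture is below its bubble point — single liquid phase.

all liquid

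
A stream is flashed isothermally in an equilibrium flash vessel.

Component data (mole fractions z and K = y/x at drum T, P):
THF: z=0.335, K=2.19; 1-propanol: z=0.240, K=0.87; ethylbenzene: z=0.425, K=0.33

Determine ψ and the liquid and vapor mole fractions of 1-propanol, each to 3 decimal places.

Material balance + equilibrium reduce to Σ zᵢ(Kᵢ−1)/(1+ψ(Kᵢ−1)) = 0.
Feasibility: ΣzᵢKᵢ = 1.083, Σzᵢ/Kᵢ = 1.717 — both > 1, two phases present.
Newton–Raphson from ψ = 0.44:
  ψ = 0.440: g = -0.1752, g' = -0.593 → ψ = 0.144
  ψ = 0.144: g = -0.0068, g' = -0.584 → ψ = 0.133
Converged at ψ = 0.133.
Compositions from xᵢ = zᵢ/(1+ψ(Kᵢ−1)), yᵢ = Kᵢxᵢ:
  THF: x = 0.289, y = 0.634
  1-propanol: x = 0.244, y = 0.212
  ethylbenzene: x = 0.466, y = 0.154

ψ = 0.133, x_1-propanol = 0.244, y_1-propanol = 0.212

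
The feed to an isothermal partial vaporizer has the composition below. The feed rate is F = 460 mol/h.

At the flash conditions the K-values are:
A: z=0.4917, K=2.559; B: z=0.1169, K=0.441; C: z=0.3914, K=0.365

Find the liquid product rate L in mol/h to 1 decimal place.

L = 244.1 mol/h

Newton iteration, V/F⁰ = 0.5:
  V/F = 0.5000: g = -0.02408, g' = -0.7866 → V/F = 0.4694
Converged at V/F = 0.4694.
Then V = V/F·F = 0.4694·460 = 215.9 mol/h and L = F − V = 244.1 mol/h.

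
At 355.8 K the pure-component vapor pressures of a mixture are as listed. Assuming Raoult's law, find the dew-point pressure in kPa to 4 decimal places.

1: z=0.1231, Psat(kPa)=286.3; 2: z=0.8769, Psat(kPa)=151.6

Pdew = 160.9200 kPa

At the dew point ψ → 1, so Σzᵢ/Kᵢ = 1 with Kᵢ = Pᵢˢᵃᵗ/P ⇒ 1/P = Σzᵢ/Pᵢˢᵃᵗ.
1/P = 0.1231/286.3 + 0.8769/151.6 = 0.0062143 ⇒ P = 160.9200 kPa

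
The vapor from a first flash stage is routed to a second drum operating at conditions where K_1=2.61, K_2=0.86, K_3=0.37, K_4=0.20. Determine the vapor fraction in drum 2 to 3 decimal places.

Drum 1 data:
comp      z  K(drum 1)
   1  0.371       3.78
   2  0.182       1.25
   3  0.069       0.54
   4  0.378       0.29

Drum 1:
Newton–Raphson from ψ₁ = 0.41:
  ψ₁ = 0.410: g = 0.1056, g' = -1.037 → ψ₁ = 0.512
  ψ₁ = 0.512: g = 0.0029, g' = -0.993 → ψ₁ = 0.515
Converged at ψ₁ = 0.515.
Drum-1 compositions:
  1: x = 0.153, y = 0.577
  2: x = 0.161, y = 0.202
  3: x = 0.090, y = 0.049
  4: x = 0.596, y = 0.173
Drum-2 feed = drum-1 vapor: z₂ = (0.5769, 0.2016, 0.0488, 0.1728).
Drum 2:
Rachford–Rice: g(ψ₂) = Σ zᵢ(Kᵢ−1)/(1+ψ₂(Kᵢ−1)) = 0.
g(0) = ΣzᵢKᵢ − 1 = 0.732 and g(1) = 1 − Σzᵢ/Kᵢ = -0.451, so a root lies in (0, 1).
Iterate (Newton) starting at ψ₂ = 0.5:
  ψ₂ = 0.500: g = 0.2089, g' = -0.812 → ψ₂ = 0.757
  ψ₂ = 0.757: g = -0.0226, g' = -1.091 → ψ₂ = 0.737
  ψ₂ = 0.737: g = -0.0005, g' = -1.041 → ψ₂ = 0.736
Converged at ψ₂ = 0.736.
  1: x = 0.264, y = 0.689
  2: x = 0.225, y = 0.193
  3: x = 0.091, y = 0.034
  4: x = 0.420, y = 0.084

V/F (drum 2) = 0.736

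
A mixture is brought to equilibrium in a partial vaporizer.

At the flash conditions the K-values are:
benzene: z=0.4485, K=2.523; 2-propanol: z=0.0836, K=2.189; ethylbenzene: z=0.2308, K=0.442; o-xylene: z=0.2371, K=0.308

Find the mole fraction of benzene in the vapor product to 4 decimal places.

Material balance + equilibrium reduce to Σ zᵢ(Kᵢ−1)/(1+β(Kᵢ−1)) = 0.
g(0) = ΣzᵢKᵢ − 1 = 0.4896 and g(1) = 1 − Σzᵢ/Kᵢ = -0.5079, so a root lies in (0, 1).
Newton–Raphson from β = 0.7:
  β = 0.7000: g = -0.14470, g' = -0.8995 → β = 0.5391
  β = 0.5391: g = -0.01026, g' = -0.7935 → β = 0.5262
Converged at β = 0.5262.
Compositions from xᵢ = zᵢ/(1+β(Kᵢ−1)), yᵢ = Kᵢxᵢ:
  benzene: x = 0.2490, y = 0.6282
  2-propanol: x = 0.0514, y = 0.1126
  ethylbenzene: x = 0.3267, y = 0.1444
  o-xylene: x = 0.3729, y = 0.1148

y_benzene = 0.6282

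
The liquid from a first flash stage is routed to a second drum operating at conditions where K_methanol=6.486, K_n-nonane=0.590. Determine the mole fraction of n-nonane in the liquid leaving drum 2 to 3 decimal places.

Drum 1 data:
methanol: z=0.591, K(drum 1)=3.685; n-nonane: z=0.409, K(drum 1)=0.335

x_n-nonane (drum 2) = 0.930

Drum 1:
Material balance + equilibrium reduce to Σ zᵢ(Kᵢ−1)/(1+ψ₁(Kᵢ−1)) = 0.
Check two-phase: ΣzᵢKᵢ = 2.315 > 1 and Σzᵢ/Kᵢ = 1.381 > 1, so g(0) = 1.315 > 0 and g(1) = -0.381 < 0.
Binary case is linear: z₁(K₁−1)(1+ψ₁(K₂−1)) + z₂(K₂−1)(1+ψ₁(K₁−1)) = 0
⇒ ψ₁ = [z₁(K₁−1)+z₂(K₂−1)] / [−(K₁−1)(K₂−1)] = 1.3149/1.7855 = 0.736
Drum-1 compositions:
  methanol: x = 0.199, y = 0.731
  n-nonane: x = 0.801, y = 0.269
Drum-2 feed = drum-1 liquid: z₂ = (0.1985, 0.8015).
Drum 2:
Binary case is linear: z₁(K₁−1)(1+ψ₂(K₂−1)) + z₂(K₂−1)(1+ψ₂(K₁−1)) = 0
⇒ ψ₂ = [z₁(K₁−1)+z₂(K₂−1)] / [−(K₁−1)(K₂−1)] = 0.7604/2.2493 = 0.338
  methanol: x = 0.070, y = 0.451
  n-nonane: x = 0.930, y = 0.549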